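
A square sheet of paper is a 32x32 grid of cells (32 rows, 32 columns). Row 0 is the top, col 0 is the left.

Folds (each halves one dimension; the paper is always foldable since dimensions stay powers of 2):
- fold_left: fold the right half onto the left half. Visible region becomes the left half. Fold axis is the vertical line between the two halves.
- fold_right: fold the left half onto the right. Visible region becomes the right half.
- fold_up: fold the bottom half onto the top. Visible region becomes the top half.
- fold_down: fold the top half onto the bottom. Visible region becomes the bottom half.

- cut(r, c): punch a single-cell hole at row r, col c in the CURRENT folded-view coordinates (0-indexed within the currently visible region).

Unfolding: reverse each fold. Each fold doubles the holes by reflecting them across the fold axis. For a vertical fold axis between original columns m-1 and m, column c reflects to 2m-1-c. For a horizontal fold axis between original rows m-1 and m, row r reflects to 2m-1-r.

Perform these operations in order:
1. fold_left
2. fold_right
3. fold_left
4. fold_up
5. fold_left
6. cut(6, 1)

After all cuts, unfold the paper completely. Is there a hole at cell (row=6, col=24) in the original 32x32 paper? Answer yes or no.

Op 1 fold_left: fold axis v@16; visible region now rows[0,32) x cols[0,16) = 32x16
Op 2 fold_right: fold axis v@8; visible region now rows[0,32) x cols[8,16) = 32x8
Op 3 fold_left: fold axis v@12; visible region now rows[0,32) x cols[8,12) = 32x4
Op 4 fold_up: fold axis h@16; visible region now rows[0,16) x cols[8,12) = 16x4
Op 5 fold_left: fold axis v@10; visible region now rows[0,16) x cols[8,10) = 16x2
Op 6 cut(6, 1): punch at orig (6,9); cuts so far [(6, 9)]; region rows[0,16) x cols[8,10) = 16x2
Unfold 1 (reflect across v@10): 2 holes -> [(6, 9), (6, 10)]
Unfold 2 (reflect across h@16): 4 holes -> [(6, 9), (6, 10), (25, 9), (25, 10)]
Unfold 3 (reflect across v@12): 8 holes -> [(6, 9), (6, 10), (6, 13), (6, 14), (25, 9), (25, 10), (25, 13), (25, 14)]
Unfold 4 (reflect across v@8): 16 holes -> [(6, 1), (6, 2), (6, 5), (6, 6), (6, 9), (6, 10), (6, 13), (6, 14), (25, 1), (25, 2), (25, 5), (25, 6), (25, 9), (25, 10), (25, 13), (25, 14)]
Unfold 5 (reflect across v@16): 32 holes -> [(6, 1), (6, 2), (6, 5), (6, 6), (6, 9), (6, 10), (6, 13), (6, 14), (6, 17), (6, 18), (6, 21), (6, 22), (6, 25), (6, 26), (6, 29), (6, 30), (25, 1), (25, 2), (25, 5), (25, 6), (25, 9), (25, 10), (25, 13), (25, 14), (25, 17), (25, 18), (25, 21), (25, 22), (25, 25), (25, 26), (25, 29), (25, 30)]
Holes: [(6, 1), (6, 2), (6, 5), (6, 6), (6, 9), (6, 10), (6, 13), (6, 14), (6, 17), (6, 18), (6, 21), (6, 22), (6, 25), (6, 26), (6, 29), (6, 30), (25, 1), (25, 2), (25, 5), (25, 6), (25, 9), (25, 10), (25, 13), (25, 14), (25, 17), (25, 18), (25, 21), (25, 22), (25, 25), (25, 26), (25, 29), (25, 30)]

Answer: no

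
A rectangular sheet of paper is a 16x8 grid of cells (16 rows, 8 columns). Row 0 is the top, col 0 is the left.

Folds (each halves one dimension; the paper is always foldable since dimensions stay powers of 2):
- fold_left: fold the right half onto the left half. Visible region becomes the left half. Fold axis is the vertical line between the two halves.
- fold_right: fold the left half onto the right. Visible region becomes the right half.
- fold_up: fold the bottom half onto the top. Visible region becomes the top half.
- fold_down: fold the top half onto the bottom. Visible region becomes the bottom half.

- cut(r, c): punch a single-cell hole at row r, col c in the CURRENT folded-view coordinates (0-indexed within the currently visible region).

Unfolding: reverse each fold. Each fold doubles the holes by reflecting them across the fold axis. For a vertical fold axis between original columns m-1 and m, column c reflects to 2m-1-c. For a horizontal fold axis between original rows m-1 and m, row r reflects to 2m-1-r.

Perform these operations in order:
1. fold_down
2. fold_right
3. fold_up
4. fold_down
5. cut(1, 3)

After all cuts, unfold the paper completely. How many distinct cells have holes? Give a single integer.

Answer: 16

Derivation:
Op 1 fold_down: fold axis h@8; visible region now rows[8,16) x cols[0,8) = 8x8
Op 2 fold_right: fold axis v@4; visible region now rows[8,16) x cols[4,8) = 8x4
Op 3 fold_up: fold axis h@12; visible region now rows[8,12) x cols[4,8) = 4x4
Op 4 fold_down: fold axis h@10; visible region now rows[10,12) x cols[4,8) = 2x4
Op 5 cut(1, 3): punch at orig (11,7); cuts so far [(11, 7)]; region rows[10,12) x cols[4,8) = 2x4
Unfold 1 (reflect across h@10): 2 holes -> [(8, 7), (11, 7)]
Unfold 2 (reflect across h@12): 4 holes -> [(8, 7), (11, 7), (12, 7), (15, 7)]
Unfold 3 (reflect across v@4): 8 holes -> [(8, 0), (8, 7), (11, 0), (11, 7), (12, 0), (12, 7), (15, 0), (15, 7)]
Unfold 4 (reflect across h@8): 16 holes -> [(0, 0), (0, 7), (3, 0), (3, 7), (4, 0), (4, 7), (7, 0), (7, 7), (8, 0), (8, 7), (11, 0), (11, 7), (12, 0), (12, 7), (15, 0), (15, 7)]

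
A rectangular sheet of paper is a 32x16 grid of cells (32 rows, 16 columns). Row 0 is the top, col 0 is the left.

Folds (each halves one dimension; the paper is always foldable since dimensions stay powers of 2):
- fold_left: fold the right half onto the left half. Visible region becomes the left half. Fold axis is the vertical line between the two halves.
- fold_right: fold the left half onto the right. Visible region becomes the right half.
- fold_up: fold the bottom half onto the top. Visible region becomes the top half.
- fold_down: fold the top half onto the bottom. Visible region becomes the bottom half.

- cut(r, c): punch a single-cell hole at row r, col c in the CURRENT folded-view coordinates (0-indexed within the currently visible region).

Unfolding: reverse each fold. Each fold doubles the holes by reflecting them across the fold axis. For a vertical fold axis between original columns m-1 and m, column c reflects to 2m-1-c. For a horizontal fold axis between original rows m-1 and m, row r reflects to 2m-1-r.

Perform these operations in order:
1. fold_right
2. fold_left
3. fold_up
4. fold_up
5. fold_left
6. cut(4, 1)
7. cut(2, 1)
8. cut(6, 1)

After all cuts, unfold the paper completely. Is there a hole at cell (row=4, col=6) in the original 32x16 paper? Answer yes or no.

Op 1 fold_right: fold axis v@8; visible region now rows[0,32) x cols[8,16) = 32x8
Op 2 fold_left: fold axis v@12; visible region now rows[0,32) x cols[8,12) = 32x4
Op 3 fold_up: fold axis h@16; visible region now rows[0,16) x cols[8,12) = 16x4
Op 4 fold_up: fold axis h@8; visible region now rows[0,8) x cols[8,12) = 8x4
Op 5 fold_left: fold axis v@10; visible region now rows[0,8) x cols[8,10) = 8x2
Op 6 cut(4, 1): punch at orig (4,9); cuts so far [(4, 9)]; region rows[0,8) x cols[8,10) = 8x2
Op 7 cut(2, 1): punch at orig (2,9); cuts so far [(2, 9), (4, 9)]; region rows[0,8) x cols[8,10) = 8x2
Op 8 cut(6, 1): punch at orig (6,9); cuts so far [(2, 9), (4, 9), (6, 9)]; region rows[0,8) x cols[8,10) = 8x2
Unfold 1 (reflect across v@10): 6 holes -> [(2, 9), (2, 10), (4, 9), (4, 10), (6, 9), (6, 10)]
Unfold 2 (reflect across h@8): 12 holes -> [(2, 9), (2, 10), (4, 9), (4, 10), (6, 9), (6, 10), (9, 9), (9, 10), (11, 9), (11, 10), (13, 9), (13, 10)]
Unfold 3 (reflect across h@16): 24 holes -> [(2, 9), (2, 10), (4, 9), (4, 10), (6, 9), (6, 10), (9, 9), (9, 10), (11, 9), (11, 10), (13, 9), (13, 10), (18, 9), (18, 10), (20, 9), (20, 10), (22, 9), (22, 10), (25, 9), (25, 10), (27, 9), (27, 10), (29, 9), (29, 10)]
Unfold 4 (reflect across v@12): 48 holes -> [(2, 9), (2, 10), (2, 13), (2, 14), (4, 9), (4, 10), (4, 13), (4, 14), (6, 9), (6, 10), (6, 13), (6, 14), (9, 9), (9, 10), (9, 13), (9, 14), (11, 9), (11, 10), (11, 13), (11, 14), (13, 9), (13, 10), (13, 13), (13, 14), (18, 9), (18, 10), (18, 13), (18, 14), (20, 9), (20, 10), (20, 13), (20, 14), (22, 9), (22, 10), (22, 13), (22, 14), (25, 9), (25, 10), (25, 13), (25, 14), (27, 9), (27, 10), (27, 13), (27, 14), (29, 9), (29, 10), (29, 13), (29, 14)]
Unfold 5 (reflect across v@8): 96 holes -> [(2, 1), (2, 2), (2, 5), (2, 6), (2, 9), (2, 10), (2, 13), (2, 14), (4, 1), (4, 2), (4, 5), (4, 6), (4, 9), (4, 10), (4, 13), (4, 14), (6, 1), (6, 2), (6, 5), (6, 6), (6, 9), (6, 10), (6, 13), (6, 14), (9, 1), (9, 2), (9, 5), (9, 6), (9, 9), (9, 10), (9, 13), (9, 14), (11, 1), (11, 2), (11, 5), (11, 6), (11, 9), (11, 10), (11, 13), (11, 14), (13, 1), (13, 2), (13, 5), (13, 6), (13, 9), (13, 10), (13, 13), (13, 14), (18, 1), (18, 2), (18, 5), (18, 6), (18, 9), (18, 10), (18, 13), (18, 14), (20, 1), (20, 2), (20, 5), (20, 6), (20, 9), (20, 10), (20, 13), (20, 14), (22, 1), (22, 2), (22, 5), (22, 6), (22, 9), (22, 10), (22, 13), (22, 14), (25, 1), (25, 2), (25, 5), (25, 6), (25, 9), (25, 10), (25, 13), (25, 14), (27, 1), (27, 2), (27, 5), (27, 6), (27, 9), (27, 10), (27, 13), (27, 14), (29, 1), (29, 2), (29, 5), (29, 6), (29, 9), (29, 10), (29, 13), (29, 14)]
Holes: [(2, 1), (2, 2), (2, 5), (2, 6), (2, 9), (2, 10), (2, 13), (2, 14), (4, 1), (4, 2), (4, 5), (4, 6), (4, 9), (4, 10), (4, 13), (4, 14), (6, 1), (6, 2), (6, 5), (6, 6), (6, 9), (6, 10), (6, 13), (6, 14), (9, 1), (9, 2), (9, 5), (9, 6), (9, 9), (9, 10), (9, 13), (9, 14), (11, 1), (11, 2), (11, 5), (11, 6), (11, 9), (11, 10), (11, 13), (11, 14), (13, 1), (13, 2), (13, 5), (13, 6), (13, 9), (13, 10), (13, 13), (13, 14), (18, 1), (18, 2), (18, 5), (18, 6), (18, 9), (18, 10), (18, 13), (18, 14), (20, 1), (20, 2), (20, 5), (20, 6), (20, 9), (20, 10), (20, 13), (20, 14), (22, 1), (22, 2), (22, 5), (22, 6), (22, 9), (22, 10), (22, 13), (22, 14), (25, 1), (25, 2), (25, 5), (25, 6), (25, 9), (25, 10), (25, 13), (25, 14), (27, 1), (27, 2), (27, 5), (27, 6), (27, 9), (27, 10), (27, 13), (27, 14), (29, 1), (29, 2), (29, 5), (29, 6), (29, 9), (29, 10), (29, 13), (29, 14)]

Answer: yes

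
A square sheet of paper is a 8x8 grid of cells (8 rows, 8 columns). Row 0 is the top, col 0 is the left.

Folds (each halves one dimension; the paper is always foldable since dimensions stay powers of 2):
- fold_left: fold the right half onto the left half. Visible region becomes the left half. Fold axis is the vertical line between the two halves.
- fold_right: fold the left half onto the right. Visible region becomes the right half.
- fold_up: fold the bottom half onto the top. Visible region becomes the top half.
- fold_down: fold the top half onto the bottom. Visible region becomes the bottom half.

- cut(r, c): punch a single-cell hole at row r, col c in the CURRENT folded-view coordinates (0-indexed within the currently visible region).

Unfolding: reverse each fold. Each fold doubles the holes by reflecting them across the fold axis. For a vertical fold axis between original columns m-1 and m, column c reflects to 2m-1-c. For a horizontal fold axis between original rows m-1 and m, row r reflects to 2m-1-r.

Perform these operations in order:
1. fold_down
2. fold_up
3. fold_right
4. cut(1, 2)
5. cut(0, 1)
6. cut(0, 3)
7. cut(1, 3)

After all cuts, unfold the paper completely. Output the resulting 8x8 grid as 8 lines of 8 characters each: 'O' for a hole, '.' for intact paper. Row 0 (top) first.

Op 1 fold_down: fold axis h@4; visible region now rows[4,8) x cols[0,8) = 4x8
Op 2 fold_up: fold axis h@6; visible region now rows[4,6) x cols[0,8) = 2x8
Op 3 fold_right: fold axis v@4; visible region now rows[4,6) x cols[4,8) = 2x4
Op 4 cut(1, 2): punch at orig (5,6); cuts so far [(5, 6)]; region rows[4,6) x cols[4,8) = 2x4
Op 5 cut(0, 1): punch at orig (4,5); cuts so far [(4, 5), (5, 6)]; region rows[4,6) x cols[4,8) = 2x4
Op 6 cut(0, 3): punch at orig (4,7); cuts so far [(4, 5), (4, 7), (5, 6)]; region rows[4,6) x cols[4,8) = 2x4
Op 7 cut(1, 3): punch at orig (5,7); cuts so far [(4, 5), (4, 7), (5, 6), (5, 7)]; region rows[4,6) x cols[4,8) = 2x4
Unfold 1 (reflect across v@4): 8 holes -> [(4, 0), (4, 2), (4, 5), (4, 7), (5, 0), (5, 1), (5, 6), (5, 7)]
Unfold 2 (reflect across h@6): 16 holes -> [(4, 0), (4, 2), (4, 5), (4, 7), (5, 0), (5, 1), (5, 6), (5, 7), (6, 0), (6, 1), (6, 6), (6, 7), (7, 0), (7, 2), (7, 5), (7, 7)]
Unfold 3 (reflect across h@4): 32 holes -> [(0, 0), (0, 2), (0, 5), (0, 7), (1, 0), (1, 1), (1, 6), (1, 7), (2, 0), (2, 1), (2, 6), (2, 7), (3, 0), (3, 2), (3, 5), (3, 7), (4, 0), (4, 2), (4, 5), (4, 7), (5, 0), (5, 1), (5, 6), (5, 7), (6, 0), (6, 1), (6, 6), (6, 7), (7, 0), (7, 2), (7, 5), (7, 7)]

Answer: O.O..O.O
OO....OO
OO....OO
O.O..O.O
O.O..O.O
OO....OO
OO....OO
O.O..O.O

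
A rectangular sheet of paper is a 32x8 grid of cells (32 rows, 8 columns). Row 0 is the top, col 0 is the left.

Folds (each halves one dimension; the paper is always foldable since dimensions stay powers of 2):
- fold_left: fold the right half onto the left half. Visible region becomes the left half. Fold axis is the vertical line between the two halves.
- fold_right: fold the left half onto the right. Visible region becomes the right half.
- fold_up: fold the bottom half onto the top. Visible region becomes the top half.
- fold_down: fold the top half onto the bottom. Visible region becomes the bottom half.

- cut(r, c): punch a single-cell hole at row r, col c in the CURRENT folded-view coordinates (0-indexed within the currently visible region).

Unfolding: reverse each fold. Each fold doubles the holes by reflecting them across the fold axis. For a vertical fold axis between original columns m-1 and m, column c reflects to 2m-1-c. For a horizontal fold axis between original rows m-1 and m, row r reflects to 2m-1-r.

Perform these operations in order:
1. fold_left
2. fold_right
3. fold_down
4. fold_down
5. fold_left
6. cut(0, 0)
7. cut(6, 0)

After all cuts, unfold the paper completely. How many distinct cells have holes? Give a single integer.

Op 1 fold_left: fold axis v@4; visible region now rows[0,32) x cols[0,4) = 32x4
Op 2 fold_right: fold axis v@2; visible region now rows[0,32) x cols[2,4) = 32x2
Op 3 fold_down: fold axis h@16; visible region now rows[16,32) x cols[2,4) = 16x2
Op 4 fold_down: fold axis h@24; visible region now rows[24,32) x cols[2,4) = 8x2
Op 5 fold_left: fold axis v@3; visible region now rows[24,32) x cols[2,3) = 8x1
Op 6 cut(0, 0): punch at orig (24,2); cuts so far [(24, 2)]; region rows[24,32) x cols[2,3) = 8x1
Op 7 cut(6, 0): punch at orig (30,2); cuts so far [(24, 2), (30, 2)]; region rows[24,32) x cols[2,3) = 8x1
Unfold 1 (reflect across v@3): 4 holes -> [(24, 2), (24, 3), (30, 2), (30, 3)]
Unfold 2 (reflect across h@24): 8 holes -> [(17, 2), (17, 3), (23, 2), (23, 3), (24, 2), (24, 3), (30, 2), (30, 3)]
Unfold 3 (reflect across h@16): 16 holes -> [(1, 2), (1, 3), (7, 2), (7, 3), (8, 2), (8, 3), (14, 2), (14, 3), (17, 2), (17, 3), (23, 2), (23, 3), (24, 2), (24, 3), (30, 2), (30, 3)]
Unfold 4 (reflect across v@2): 32 holes -> [(1, 0), (1, 1), (1, 2), (1, 3), (7, 0), (7, 1), (7, 2), (7, 3), (8, 0), (8, 1), (8, 2), (8, 3), (14, 0), (14, 1), (14, 2), (14, 3), (17, 0), (17, 1), (17, 2), (17, 3), (23, 0), (23, 1), (23, 2), (23, 3), (24, 0), (24, 1), (24, 2), (24, 3), (30, 0), (30, 1), (30, 2), (30, 3)]
Unfold 5 (reflect across v@4): 64 holes -> [(1, 0), (1, 1), (1, 2), (1, 3), (1, 4), (1, 5), (1, 6), (1, 7), (7, 0), (7, 1), (7, 2), (7, 3), (7, 4), (7, 5), (7, 6), (7, 7), (8, 0), (8, 1), (8, 2), (8, 3), (8, 4), (8, 5), (8, 6), (8, 7), (14, 0), (14, 1), (14, 2), (14, 3), (14, 4), (14, 5), (14, 6), (14, 7), (17, 0), (17, 1), (17, 2), (17, 3), (17, 4), (17, 5), (17, 6), (17, 7), (23, 0), (23, 1), (23, 2), (23, 3), (23, 4), (23, 5), (23, 6), (23, 7), (24, 0), (24, 1), (24, 2), (24, 3), (24, 4), (24, 5), (24, 6), (24, 7), (30, 0), (30, 1), (30, 2), (30, 3), (30, 4), (30, 5), (30, 6), (30, 7)]

Answer: 64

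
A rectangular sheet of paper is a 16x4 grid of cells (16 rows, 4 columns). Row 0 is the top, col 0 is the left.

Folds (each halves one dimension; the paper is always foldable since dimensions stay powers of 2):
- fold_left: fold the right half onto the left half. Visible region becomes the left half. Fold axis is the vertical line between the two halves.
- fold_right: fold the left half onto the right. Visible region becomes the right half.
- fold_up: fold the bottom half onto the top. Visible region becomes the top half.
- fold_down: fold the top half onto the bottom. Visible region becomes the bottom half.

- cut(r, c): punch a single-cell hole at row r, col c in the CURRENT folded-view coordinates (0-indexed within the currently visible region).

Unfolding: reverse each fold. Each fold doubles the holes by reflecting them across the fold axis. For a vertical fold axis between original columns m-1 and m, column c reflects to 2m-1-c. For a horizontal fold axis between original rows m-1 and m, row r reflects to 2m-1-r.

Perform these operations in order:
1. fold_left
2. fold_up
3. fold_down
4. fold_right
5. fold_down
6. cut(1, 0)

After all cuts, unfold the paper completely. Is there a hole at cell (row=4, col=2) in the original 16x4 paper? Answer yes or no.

Answer: yes

Derivation:
Op 1 fold_left: fold axis v@2; visible region now rows[0,16) x cols[0,2) = 16x2
Op 2 fold_up: fold axis h@8; visible region now rows[0,8) x cols[0,2) = 8x2
Op 3 fold_down: fold axis h@4; visible region now rows[4,8) x cols[0,2) = 4x2
Op 4 fold_right: fold axis v@1; visible region now rows[4,8) x cols[1,2) = 4x1
Op 5 fold_down: fold axis h@6; visible region now rows[6,8) x cols[1,2) = 2x1
Op 6 cut(1, 0): punch at orig (7,1); cuts so far [(7, 1)]; region rows[6,8) x cols[1,2) = 2x1
Unfold 1 (reflect across h@6): 2 holes -> [(4, 1), (7, 1)]
Unfold 2 (reflect across v@1): 4 holes -> [(4, 0), (4, 1), (7, 0), (7, 1)]
Unfold 3 (reflect across h@4): 8 holes -> [(0, 0), (0, 1), (3, 0), (3, 1), (4, 0), (4, 1), (7, 0), (7, 1)]
Unfold 4 (reflect across h@8): 16 holes -> [(0, 0), (0, 1), (3, 0), (3, 1), (4, 0), (4, 1), (7, 0), (7, 1), (8, 0), (8, 1), (11, 0), (11, 1), (12, 0), (12, 1), (15, 0), (15, 1)]
Unfold 5 (reflect across v@2): 32 holes -> [(0, 0), (0, 1), (0, 2), (0, 3), (3, 0), (3, 1), (3, 2), (3, 3), (4, 0), (4, 1), (4, 2), (4, 3), (7, 0), (7, 1), (7, 2), (7, 3), (8, 0), (8, 1), (8, 2), (8, 3), (11, 0), (11, 1), (11, 2), (11, 3), (12, 0), (12, 1), (12, 2), (12, 3), (15, 0), (15, 1), (15, 2), (15, 3)]
Holes: [(0, 0), (0, 1), (0, 2), (0, 3), (3, 0), (3, 1), (3, 2), (3, 3), (4, 0), (4, 1), (4, 2), (4, 3), (7, 0), (7, 1), (7, 2), (7, 3), (8, 0), (8, 1), (8, 2), (8, 3), (11, 0), (11, 1), (11, 2), (11, 3), (12, 0), (12, 1), (12, 2), (12, 3), (15, 0), (15, 1), (15, 2), (15, 3)]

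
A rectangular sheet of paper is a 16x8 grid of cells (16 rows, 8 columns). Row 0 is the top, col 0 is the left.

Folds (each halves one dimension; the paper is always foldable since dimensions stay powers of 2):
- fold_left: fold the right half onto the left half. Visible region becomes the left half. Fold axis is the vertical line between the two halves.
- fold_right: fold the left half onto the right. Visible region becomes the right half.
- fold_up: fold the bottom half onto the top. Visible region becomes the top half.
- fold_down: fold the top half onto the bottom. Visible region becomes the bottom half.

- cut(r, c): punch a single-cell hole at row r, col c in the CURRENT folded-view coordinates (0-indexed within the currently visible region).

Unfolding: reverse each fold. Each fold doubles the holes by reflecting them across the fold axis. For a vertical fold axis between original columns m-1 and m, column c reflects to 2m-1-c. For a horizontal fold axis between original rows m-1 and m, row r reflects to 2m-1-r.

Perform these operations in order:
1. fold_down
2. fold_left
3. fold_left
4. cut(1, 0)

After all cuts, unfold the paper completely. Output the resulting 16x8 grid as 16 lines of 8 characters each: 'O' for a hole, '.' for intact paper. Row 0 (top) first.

Op 1 fold_down: fold axis h@8; visible region now rows[8,16) x cols[0,8) = 8x8
Op 2 fold_left: fold axis v@4; visible region now rows[8,16) x cols[0,4) = 8x4
Op 3 fold_left: fold axis v@2; visible region now rows[8,16) x cols[0,2) = 8x2
Op 4 cut(1, 0): punch at orig (9,0); cuts so far [(9, 0)]; region rows[8,16) x cols[0,2) = 8x2
Unfold 1 (reflect across v@2): 2 holes -> [(9, 0), (9, 3)]
Unfold 2 (reflect across v@4): 4 holes -> [(9, 0), (9, 3), (9, 4), (9, 7)]
Unfold 3 (reflect across h@8): 8 holes -> [(6, 0), (6, 3), (6, 4), (6, 7), (9, 0), (9, 3), (9, 4), (9, 7)]

Answer: ........
........
........
........
........
........
O..OO..O
........
........
O..OO..O
........
........
........
........
........
........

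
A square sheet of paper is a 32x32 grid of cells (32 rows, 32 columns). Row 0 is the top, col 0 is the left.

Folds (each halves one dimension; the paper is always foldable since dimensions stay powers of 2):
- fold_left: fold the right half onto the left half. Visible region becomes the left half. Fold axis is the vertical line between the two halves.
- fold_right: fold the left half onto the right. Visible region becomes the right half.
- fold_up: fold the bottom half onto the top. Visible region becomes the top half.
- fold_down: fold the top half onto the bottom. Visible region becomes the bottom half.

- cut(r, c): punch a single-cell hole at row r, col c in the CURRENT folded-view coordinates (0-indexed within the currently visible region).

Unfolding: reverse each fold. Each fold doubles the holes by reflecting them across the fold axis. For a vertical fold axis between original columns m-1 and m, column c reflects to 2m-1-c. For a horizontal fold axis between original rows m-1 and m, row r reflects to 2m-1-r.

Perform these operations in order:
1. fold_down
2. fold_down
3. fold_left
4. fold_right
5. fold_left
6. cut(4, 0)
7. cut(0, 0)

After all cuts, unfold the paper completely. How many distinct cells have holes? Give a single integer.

Answer: 64

Derivation:
Op 1 fold_down: fold axis h@16; visible region now rows[16,32) x cols[0,32) = 16x32
Op 2 fold_down: fold axis h@24; visible region now rows[24,32) x cols[0,32) = 8x32
Op 3 fold_left: fold axis v@16; visible region now rows[24,32) x cols[0,16) = 8x16
Op 4 fold_right: fold axis v@8; visible region now rows[24,32) x cols[8,16) = 8x8
Op 5 fold_left: fold axis v@12; visible region now rows[24,32) x cols[8,12) = 8x4
Op 6 cut(4, 0): punch at orig (28,8); cuts so far [(28, 8)]; region rows[24,32) x cols[8,12) = 8x4
Op 7 cut(0, 0): punch at orig (24,8); cuts so far [(24, 8), (28, 8)]; region rows[24,32) x cols[8,12) = 8x4
Unfold 1 (reflect across v@12): 4 holes -> [(24, 8), (24, 15), (28, 8), (28, 15)]
Unfold 2 (reflect across v@8): 8 holes -> [(24, 0), (24, 7), (24, 8), (24, 15), (28, 0), (28, 7), (28, 8), (28, 15)]
Unfold 3 (reflect across v@16): 16 holes -> [(24, 0), (24, 7), (24, 8), (24, 15), (24, 16), (24, 23), (24, 24), (24, 31), (28, 0), (28, 7), (28, 8), (28, 15), (28, 16), (28, 23), (28, 24), (28, 31)]
Unfold 4 (reflect across h@24): 32 holes -> [(19, 0), (19, 7), (19, 8), (19, 15), (19, 16), (19, 23), (19, 24), (19, 31), (23, 0), (23, 7), (23, 8), (23, 15), (23, 16), (23, 23), (23, 24), (23, 31), (24, 0), (24, 7), (24, 8), (24, 15), (24, 16), (24, 23), (24, 24), (24, 31), (28, 0), (28, 7), (28, 8), (28, 15), (28, 16), (28, 23), (28, 24), (28, 31)]
Unfold 5 (reflect across h@16): 64 holes -> [(3, 0), (3, 7), (3, 8), (3, 15), (3, 16), (3, 23), (3, 24), (3, 31), (7, 0), (7, 7), (7, 8), (7, 15), (7, 16), (7, 23), (7, 24), (7, 31), (8, 0), (8, 7), (8, 8), (8, 15), (8, 16), (8, 23), (8, 24), (8, 31), (12, 0), (12, 7), (12, 8), (12, 15), (12, 16), (12, 23), (12, 24), (12, 31), (19, 0), (19, 7), (19, 8), (19, 15), (19, 16), (19, 23), (19, 24), (19, 31), (23, 0), (23, 7), (23, 8), (23, 15), (23, 16), (23, 23), (23, 24), (23, 31), (24, 0), (24, 7), (24, 8), (24, 15), (24, 16), (24, 23), (24, 24), (24, 31), (28, 0), (28, 7), (28, 8), (28, 15), (28, 16), (28, 23), (28, 24), (28, 31)]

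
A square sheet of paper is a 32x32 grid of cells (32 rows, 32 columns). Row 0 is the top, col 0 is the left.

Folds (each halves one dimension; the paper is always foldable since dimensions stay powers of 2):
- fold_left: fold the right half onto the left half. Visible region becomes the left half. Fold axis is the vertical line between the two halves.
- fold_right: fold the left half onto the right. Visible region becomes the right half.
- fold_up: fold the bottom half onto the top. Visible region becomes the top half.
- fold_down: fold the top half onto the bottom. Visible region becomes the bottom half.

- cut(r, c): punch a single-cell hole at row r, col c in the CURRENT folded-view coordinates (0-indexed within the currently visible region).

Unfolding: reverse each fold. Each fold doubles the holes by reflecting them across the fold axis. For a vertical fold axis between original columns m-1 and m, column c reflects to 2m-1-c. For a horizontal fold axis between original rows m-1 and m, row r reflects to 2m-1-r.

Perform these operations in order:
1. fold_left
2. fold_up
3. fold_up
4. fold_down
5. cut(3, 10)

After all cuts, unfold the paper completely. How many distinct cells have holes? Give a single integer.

Answer: 16

Derivation:
Op 1 fold_left: fold axis v@16; visible region now rows[0,32) x cols[0,16) = 32x16
Op 2 fold_up: fold axis h@16; visible region now rows[0,16) x cols[0,16) = 16x16
Op 3 fold_up: fold axis h@8; visible region now rows[0,8) x cols[0,16) = 8x16
Op 4 fold_down: fold axis h@4; visible region now rows[4,8) x cols[0,16) = 4x16
Op 5 cut(3, 10): punch at orig (7,10); cuts so far [(7, 10)]; region rows[4,8) x cols[0,16) = 4x16
Unfold 1 (reflect across h@4): 2 holes -> [(0, 10), (7, 10)]
Unfold 2 (reflect across h@8): 4 holes -> [(0, 10), (7, 10), (8, 10), (15, 10)]
Unfold 3 (reflect across h@16): 8 holes -> [(0, 10), (7, 10), (8, 10), (15, 10), (16, 10), (23, 10), (24, 10), (31, 10)]
Unfold 4 (reflect across v@16): 16 holes -> [(0, 10), (0, 21), (7, 10), (7, 21), (8, 10), (8, 21), (15, 10), (15, 21), (16, 10), (16, 21), (23, 10), (23, 21), (24, 10), (24, 21), (31, 10), (31, 21)]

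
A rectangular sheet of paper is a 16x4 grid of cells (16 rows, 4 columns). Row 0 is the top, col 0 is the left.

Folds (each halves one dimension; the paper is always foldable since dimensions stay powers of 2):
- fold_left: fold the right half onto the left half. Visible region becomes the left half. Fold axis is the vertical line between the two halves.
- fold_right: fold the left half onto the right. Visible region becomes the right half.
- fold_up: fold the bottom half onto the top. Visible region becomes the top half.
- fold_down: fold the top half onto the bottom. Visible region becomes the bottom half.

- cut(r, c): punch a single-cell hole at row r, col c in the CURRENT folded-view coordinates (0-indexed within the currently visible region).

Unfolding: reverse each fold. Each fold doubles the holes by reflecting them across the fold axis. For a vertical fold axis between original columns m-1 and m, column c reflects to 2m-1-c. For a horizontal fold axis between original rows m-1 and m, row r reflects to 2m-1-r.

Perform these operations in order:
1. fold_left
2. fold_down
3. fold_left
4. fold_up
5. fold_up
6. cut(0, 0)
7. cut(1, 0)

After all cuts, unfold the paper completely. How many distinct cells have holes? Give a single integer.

Answer: 64

Derivation:
Op 1 fold_left: fold axis v@2; visible region now rows[0,16) x cols[0,2) = 16x2
Op 2 fold_down: fold axis h@8; visible region now rows[8,16) x cols[0,2) = 8x2
Op 3 fold_left: fold axis v@1; visible region now rows[8,16) x cols[0,1) = 8x1
Op 4 fold_up: fold axis h@12; visible region now rows[8,12) x cols[0,1) = 4x1
Op 5 fold_up: fold axis h@10; visible region now rows[8,10) x cols[0,1) = 2x1
Op 6 cut(0, 0): punch at orig (8,0); cuts so far [(8, 0)]; region rows[8,10) x cols[0,1) = 2x1
Op 7 cut(1, 0): punch at orig (9,0); cuts so far [(8, 0), (9, 0)]; region rows[8,10) x cols[0,1) = 2x1
Unfold 1 (reflect across h@10): 4 holes -> [(8, 0), (9, 0), (10, 0), (11, 0)]
Unfold 2 (reflect across h@12): 8 holes -> [(8, 0), (9, 0), (10, 0), (11, 0), (12, 0), (13, 0), (14, 0), (15, 0)]
Unfold 3 (reflect across v@1): 16 holes -> [(8, 0), (8, 1), (9, 0), (9, 1), (10, 0), (10, 1), (11, 0), (11, 1), (12, 0), (12, 1), (13, 0), (13, 1), (14, 0), (14, 1), (15, 0), (15, 1)]
Unfold 4 (reflect across h@8): 32 holes -> [(0, 0), (0, 1), (1, 0), (1, 1), (2, 0), (2, 1), (3, 0), (3, 1), (4, 0), (4, 1), (5, 0), (5, 1), (6, 0), (6, 1), (7, 0), (7, 1), (8, 0), (8, 1), (9, 0), (9, 1), (10, 0), (10, 1), (11, 0), (11, 1), (12, 0), (12, 1), (13, 0), (13, 1), (14, 0), (14, 1), (15, 0), (15, 1)]
Unfold 5 (reflect across v@2): 64 holes -> [(0, 0), (0, 1), (0, 2), (0, 3), (1, 0), (1, 1), (1, 2), (1, 3), (2, 0), (2, 1), (2, 2), (2, 3), (3, 0), (3, 1), (3, 2), (3, 3), (4, 0), (4, 1), (4, 2), (4, 3), (5, 0), (5, 1), (5, 2), (5, 3), (6, 0), (6, 1), (6, 2), (6, 3), (7, 0), (7, 1), (7, 2), (7, 3), (8, 0), (8, 1), (8, 2), (8, 3), (9, 0), (9, 1), (9, 2), (9, 3), (10, 0), (10, 1), (10, 2), (10, 3), (11, 0), (11, 1), (11, 2), (11, 3), (12, 0), (12, 1), (12, 2), (12, 3), (13, 0), (13, 1), (13, 2), (13, 3), (14, 0), (14, 1), (14, 2), (14, 3), (15, 0), (15, 1), (15, 2), (15, 3)]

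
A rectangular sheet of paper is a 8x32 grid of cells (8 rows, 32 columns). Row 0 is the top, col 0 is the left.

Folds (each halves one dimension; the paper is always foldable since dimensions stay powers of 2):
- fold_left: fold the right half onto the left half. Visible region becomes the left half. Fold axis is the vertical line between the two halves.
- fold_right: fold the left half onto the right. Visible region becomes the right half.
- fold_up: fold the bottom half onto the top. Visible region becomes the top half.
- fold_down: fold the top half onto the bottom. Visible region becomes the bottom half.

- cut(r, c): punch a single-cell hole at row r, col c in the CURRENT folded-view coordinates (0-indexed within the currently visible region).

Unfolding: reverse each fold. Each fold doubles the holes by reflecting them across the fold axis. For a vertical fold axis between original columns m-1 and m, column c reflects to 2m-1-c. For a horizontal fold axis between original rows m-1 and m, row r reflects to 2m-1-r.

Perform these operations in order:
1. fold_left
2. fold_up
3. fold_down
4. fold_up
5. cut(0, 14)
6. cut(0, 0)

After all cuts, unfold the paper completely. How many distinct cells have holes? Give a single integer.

Op 1 fold_left: fold axis v@16; visible region now rows[0,8) x cols[0,16) = 8x16
Op 2 fold_up: fold axis h@4; visible region now rows[0,4) x cols[0,16) = 4x16
Op 3 fold_down: fold axis h@2; visible region now rows[2,4) x cols[0,16) = 2x16
Op 4 fold_up: fold axis h@3; visible region now rows[2,3) x cols[0,16) = 1x16
Op 5 cut(0, 14): punch at orig (2,14); cuts so far [(2, 14)]; region rows[2,3) x cols[0,16) = 1x16
Op 6 cut(0, 0): punch at orig (2,0); cuts so far [(2, 0), (2, 14)]; region rows[2,3) x cols[0,16) = 1x16
Unfold 1 (reflect across h@3): 4 holes -> [(2, 0), (2, 14), (3, 0), (3, 14)]
Unfold 2 (reflect across h@2): 8 holes -> [(0, 0), (0, 14), (1, 0), (1, 14), (2, 0), (2, 14), (3, 0), (3, 14)]
Unfold 3 (reflect across h@4): 16 holes -> [(0, 0), (0, 14), (1, 0), (1, 14), (2, 0), (2, 14), (3, 0), (3, 14), (4, 0), (4, 14), (5, 0), (5, 14), (6, 0), (6, 14), (7, 0), (7, 14)]
Unfold 4 (reflect across v@16): 32 holes -> [(0, 0), (0, 14), (0, 17), (0, 31), (1, 0), (1, 14), (1, 17), (1, 31), (2, 0), (2, 14), (2, 17), (2, 31), (3, 0), (3, 14), (3, 17), (3, 31), (4, 0), (4, 14), (4, 17), (4, 31), (5, 0), (5, 14), (5, 17), (5, 31), (6, 0), (6, 14), (6, 17), (6, 31), (7, 0), (7, 14), (7, 17), (7, 31)]

Answer: 32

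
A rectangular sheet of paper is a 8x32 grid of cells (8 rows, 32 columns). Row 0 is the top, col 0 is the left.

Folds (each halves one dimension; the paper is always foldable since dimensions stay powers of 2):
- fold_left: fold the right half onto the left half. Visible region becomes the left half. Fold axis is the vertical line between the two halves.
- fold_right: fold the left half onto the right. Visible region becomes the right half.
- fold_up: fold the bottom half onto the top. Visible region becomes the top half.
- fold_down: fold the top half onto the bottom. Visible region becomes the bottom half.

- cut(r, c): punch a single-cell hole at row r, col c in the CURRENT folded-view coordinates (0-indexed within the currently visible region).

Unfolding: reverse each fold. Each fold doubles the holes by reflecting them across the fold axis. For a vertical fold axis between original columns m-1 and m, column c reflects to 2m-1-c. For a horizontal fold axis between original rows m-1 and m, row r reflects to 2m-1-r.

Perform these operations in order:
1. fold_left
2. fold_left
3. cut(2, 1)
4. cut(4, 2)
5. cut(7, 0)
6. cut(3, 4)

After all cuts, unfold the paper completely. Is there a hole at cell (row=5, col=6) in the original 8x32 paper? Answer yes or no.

Op 1 fold_left: fold axis v@16; visible region now rows[0,8) x cols[0,16) = 8x16
Op 2 fold_left: fold axis v@8; visible region now rows[0,8) x cols[0,8) = 8x8
Op 3 cut(2, 1): punch at orig (2,1); cuts so far [(2, 1)]; region rows[0,8) x cols[0,8) = 8x8
Op 4 cut(4, 2): punch at orig (4,2); cuts so far [(2, 1), (4, 2)]; region rows[0,8) x cols[0,8) = 8x8
Op 5 cut(7, 0): punch at orig (7,0); cuts so far [(2, 1), (4, 2), (7, 0)]; region rows[0,8) x cols[0,8) = 8x8
Op 6 cut(3, 4): punch at orig (3,4); cuts so far [(2, 1), (3, 4), (4, 2), (7, 0)]; region rows[0,8) x cols[0,8) = 8x8
Unfold 1 (reflect across v@8): 8 holes -> [(2, 1), (2, 14), (3, 4), (3, 11), (4, 2), (4, 13), (7, 0), (7, 15)]
Unfold 2 (reflect across v@16): 16 holes -> [(2, 1), (2, 14), (2, 17), (2, 30), (3, 4), (3, 11), (3, 20), (3, 27), (4, 2), (4, 13), (4, 18), (4, 29), (7, 0), (7, 15), (7, 16), (7, 31)]
Holes: [(2, 1), (2, 14), (2, 17), (2, 30), (3, 4), (3, 11), (3, 20), (3, 27), (4, 2), (4, 13), (4, 18), (4, 29), (7, 0), (7, 15), (7, 16), (7, 31)]

Answer: no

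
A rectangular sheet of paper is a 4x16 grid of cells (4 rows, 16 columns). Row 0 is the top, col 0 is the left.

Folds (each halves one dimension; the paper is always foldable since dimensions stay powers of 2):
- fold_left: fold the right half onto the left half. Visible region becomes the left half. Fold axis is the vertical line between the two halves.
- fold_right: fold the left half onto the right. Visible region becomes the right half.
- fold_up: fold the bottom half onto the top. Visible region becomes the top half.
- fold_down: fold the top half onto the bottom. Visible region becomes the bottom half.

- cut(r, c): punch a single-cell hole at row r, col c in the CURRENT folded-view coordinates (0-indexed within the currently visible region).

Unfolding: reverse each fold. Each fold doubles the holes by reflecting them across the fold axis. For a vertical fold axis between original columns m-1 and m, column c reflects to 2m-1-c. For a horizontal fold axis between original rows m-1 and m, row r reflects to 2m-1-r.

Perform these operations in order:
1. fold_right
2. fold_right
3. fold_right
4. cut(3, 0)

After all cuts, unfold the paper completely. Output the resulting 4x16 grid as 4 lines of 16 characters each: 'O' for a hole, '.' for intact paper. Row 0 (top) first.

Op 1 fold_right: fold axis v@8; visible region now rows[0,4) x cols[8,16) = 4x8
Op 2 fold_right: fold axis v@12; visible region now rows[0,4) x cols[12,16) = 4x4
Op 3 fold_right: fold axis v@14; visible region now rows[0,4) x cols[14,16) = 4x2
Op 4 cut(3, 0): punch at orig (3,14); cuts so far [(3, 14)]; region rows[0,4) x cols[14,16) = 4x2
Unfold 1 (reflect across v@14): 2 holes -> [(3, 13), (3, 14)]
Unfold 2 (reflect across v@12): 4 holes -> [(3, 9), (3, 10), (3, 13), (3, 14)]
Unfold 3 (reflect across v@8): 8 holes -> [(3, 1), (3, 2), (3, 5), (3, 6), (3, 9), (3, 10), (3, 13), (3, 14)]

Answer: ................
................
................
.OO..OO..OO..OO.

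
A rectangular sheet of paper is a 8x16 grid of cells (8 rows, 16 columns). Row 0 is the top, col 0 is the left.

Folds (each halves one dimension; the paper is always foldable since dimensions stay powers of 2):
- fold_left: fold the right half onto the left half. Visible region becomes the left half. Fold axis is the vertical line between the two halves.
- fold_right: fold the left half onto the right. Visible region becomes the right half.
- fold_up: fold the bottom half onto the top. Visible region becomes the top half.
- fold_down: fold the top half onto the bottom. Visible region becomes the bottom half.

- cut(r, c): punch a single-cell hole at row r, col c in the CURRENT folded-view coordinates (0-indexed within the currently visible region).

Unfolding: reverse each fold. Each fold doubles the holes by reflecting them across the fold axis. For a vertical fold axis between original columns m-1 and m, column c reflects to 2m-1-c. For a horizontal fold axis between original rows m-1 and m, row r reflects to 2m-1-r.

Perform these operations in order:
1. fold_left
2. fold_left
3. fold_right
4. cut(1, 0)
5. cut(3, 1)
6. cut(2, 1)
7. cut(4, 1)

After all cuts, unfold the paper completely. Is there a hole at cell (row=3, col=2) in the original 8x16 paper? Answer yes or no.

Answer: no

Derivation:
Op 1 fold_left: fold axis v@8; visible region now rows[0,8) x cols[0,8) = 8x8
Op 2 fold_left: fold axis v@4; visible region now rows[0,8) x cols[0,4) = 8x4
Op 3 fold_right: fold axis v@2; visible region now rows[0,8) x cols[2,4) = 8x2
Op 4 cut(1, 0): punch at orig (1,2); cuts so far [(1, 2)]; region rows[0,8) x cols[2,4) = 8x2
Op 5 cut(3, 1): punch at orig (3,3); cuts so far [(1, 2), (3, 3)]; region rows[0,8) x cols[2,4) = 8x2
Op 6 cut(2, 1): punch at orig (2,3); cuts so far [(1, 2), (2, 3), (3, 3)]; region rows[0,8) x cols[2,4) = 8x2
Op 7 cut(4, 1): punch at orig (4,3); cuts so far [(1, 2), (2, 3), (3, 3), (4, 3)]; region rows[0,8) x cols[2,4) = 8x2
Unfold 1 (reflect across v@2): 8 holes -> [(1, 1), (1, 2), (2, 0), (2, 3), (3, 0), (3, 3), (4, 0), (4, 3)]
Unfold 2 (reflect across v@4): 16 holes -> [(1, 1), (1, 2), (1, 5), (1, 6), (2, 0), (2, 3), (2, 4), (2, 7), (3, 0), (3, 3), (3, 4), (3, 7), (4, 0), (4, 3), (4, 4), (4, 7)]
Unfold 3 (reflect across v@8): 32 holes -> [(1, 1), (1, 2), (1, 5), (1, 6), (1, 9), (1, 10), (1, 13), (1, 14), (2, 0), (2, 3), (2, 4), (2, 7), (2, 8), (2, 11), (2, 12), (2, 15), (3, 0), (3, 3), (3, 4), (3, 7), (3, 8), (3, 11), (3, 12), (3, 15), (4, 0), (4, 3), (4, 4), (4, 7), (4, 8), (4, 11), (4, 12), (4, 15)]
Holes: [(1, 1), (1, 2), (1, 5), (1, 6), (1, 9), (1, 10), (1, 13), (1, 14), (2, 0), (2, 3), (2, 4), (2, 7), (2, 8), (2, 11), (2, 12), (2, 15), (3, 0), (3, 3), (3, 4), (3, 7), (3, 8), (3, 11), (3, 12), (3, 15), (4, 0), (4, 3), (4, 4), (4, 7), (4, 8), (4, 11), (4, 12), (4, 15)]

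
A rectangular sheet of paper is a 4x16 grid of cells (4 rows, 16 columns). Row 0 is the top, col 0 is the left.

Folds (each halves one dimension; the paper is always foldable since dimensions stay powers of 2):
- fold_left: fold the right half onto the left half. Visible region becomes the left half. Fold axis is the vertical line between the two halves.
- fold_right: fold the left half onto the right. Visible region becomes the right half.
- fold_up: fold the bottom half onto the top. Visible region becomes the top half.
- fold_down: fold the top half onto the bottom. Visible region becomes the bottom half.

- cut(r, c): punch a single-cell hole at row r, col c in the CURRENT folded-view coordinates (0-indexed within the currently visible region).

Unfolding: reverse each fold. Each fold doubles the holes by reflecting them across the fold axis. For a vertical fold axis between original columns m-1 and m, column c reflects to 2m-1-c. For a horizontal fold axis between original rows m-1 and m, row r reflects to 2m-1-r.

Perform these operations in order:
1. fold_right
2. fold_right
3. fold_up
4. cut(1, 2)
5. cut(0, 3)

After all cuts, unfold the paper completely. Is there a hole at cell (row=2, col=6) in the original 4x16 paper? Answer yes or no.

Answer: yes

Derivation:
Op 1 fold_right: fold axis v@8; visible region now rows[0,4) x cols[8,16) = 4x8
Op 2 fold_right: fold axis v@12; visible region now rows[0,4) x cols[12,16) = 4x4
Op 3 fold_up: fold axis h@2; visible region now rows[0,2) x cols[12,16) = 2x4
Op 4 cut(1, 2): punch at orig (1,14); cuts so far [(1, 14)]; region rows[0,2) x cols[12,16) = 2x4
Op 5 cut(0, 3): punch at orig (0,15); cuts so far [(0, 15), (1, 14)]; region rows[0,2) x cols[12,16) = 2x4
Unfold 1 (reflect across h@2): 4 holes -> [(0, 15), (1, 14), (2, 14), (3, 15)]
Unfold 2 (reflect across v@12): 8 holes -> [(0, 8), (0, 15), (1, 9), (1, 14), (2, 9), (2, 14), (3, 8), (3, 15)]
Unfold 3 (reflect across v@8): 16 holes -> [(0, 0), (0, 7), (0, 8), (0, 15), (1, 1), (1, 6), (1, 9), (1, 14), (2, 1), (2, 6), (2, 9), (2, 14), (3, 0), (3, 7), (3, 8), (3, 15)]
Holes: [(0, 0), (0, 7), (0, 8), (0, 15), (1, 1), (1, 6), (1, 9), (1, 14), (2, 1), (2, 6), (2, 9), (2, 14), (3, 0), (3, 7), (3, 8), (3, 15)]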